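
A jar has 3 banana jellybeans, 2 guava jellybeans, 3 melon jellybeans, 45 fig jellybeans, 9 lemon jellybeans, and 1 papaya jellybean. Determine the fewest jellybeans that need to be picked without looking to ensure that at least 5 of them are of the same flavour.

By pigeonhole, the 6 flavours are the holes; the jellybeans drawn are the pigeons.
To avoid 5 of any one flavour, the worst case takes at most 4 of each flavour, or every jellybean of a flavour that has fewer than 4.
That gives 3 + 2 + 3 + 4 + 4 + 1 = 17 jellybeans with no flavour reaching 5.
The next jellybean forces some flavour to 5, so 17 + 1 = 18.

18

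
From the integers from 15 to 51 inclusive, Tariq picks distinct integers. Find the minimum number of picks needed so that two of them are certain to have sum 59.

23

Group the elements by complementary pair {x, 59−x}: {15,44}, {16,43}, {17,42}, …, giving 15 two-element pairs and 7 integers whose partner 59−x falls outside [15,51].
By pigeonhole, treating each of those 22 groups as a pigeonhole, one can pick one integer per group — 22 integers — with no two summing to 59.
The 23rd integer lands in an occupied pair, forcing a sum of 59.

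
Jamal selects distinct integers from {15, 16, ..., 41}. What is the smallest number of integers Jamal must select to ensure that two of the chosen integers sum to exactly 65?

Group the elements by complementary pair {x, 65−x}: {24,41}, {25,40}, {26,39}, …, giving 9 two-element pairs and 9 integers whose partner 65−x falls outside [15,41].
By the pigeonhole principle, treating each of those 18 groups as a pigeonhole, one can pick one integer per group — 18 integers — with no two summing to 65.
The 19th integer lands in an occupied pair, forcing a sum of 65.

19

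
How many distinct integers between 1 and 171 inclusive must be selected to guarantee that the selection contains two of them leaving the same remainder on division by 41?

42

By the pigeonhole principle, the 41 residue classes mod 41 are the pigeonholes.
With 41 integers one could put 1 in each residue class and have no class reach 2.
The 42nd integer pushes some class to 2, so 41·1 + 1 = 42.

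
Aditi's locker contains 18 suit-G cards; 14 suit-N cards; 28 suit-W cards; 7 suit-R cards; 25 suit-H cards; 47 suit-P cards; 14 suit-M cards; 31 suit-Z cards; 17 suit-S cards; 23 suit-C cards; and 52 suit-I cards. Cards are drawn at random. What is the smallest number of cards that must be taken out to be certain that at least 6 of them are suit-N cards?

268

In the worst case for collecting suit-N cards, every non-suit-N card comes out first.
There are 18 + 28 + 7 + 25 + 47 + 14 + 31 + 17 + 23 + 52 = 262 non-suit-N cards altogether.
After those, each further card must be suit-N, so 262 + 6 = 268 draws guarantee 6 suit-N cards.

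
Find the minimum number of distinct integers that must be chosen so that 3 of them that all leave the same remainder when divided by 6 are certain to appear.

The 6 residue classes mod 6 are the pigeonholes.
With 12 integers one could put 2 in each residue class and have no class reach 3.
The 13th integer pushes some class to 3, so 6·2 + 1 = 13.

13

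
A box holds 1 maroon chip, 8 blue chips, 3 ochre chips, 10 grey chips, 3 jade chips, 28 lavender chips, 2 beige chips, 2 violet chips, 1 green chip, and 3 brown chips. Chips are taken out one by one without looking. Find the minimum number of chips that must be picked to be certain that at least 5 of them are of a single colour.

28

By pigeonhole, the 10 colours are the holes; the chips drawn are the pigeons.
To avoid 5 of any one colour, the worst case takes at most 4 of each colour, or every chip of a colour that has fewer than 4.
That gives 1 + 4 + 3 + 4 + 3 + 4 + 2 + 2 + 1 + 3 = 27 chips with no colour reaching 5.
The next chip forces some colour to 5, so 27 + 1 = 28.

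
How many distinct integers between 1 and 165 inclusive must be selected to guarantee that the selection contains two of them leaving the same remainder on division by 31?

32

The 31 residue classes mod 31 are the pigeonholes.
With 31 integers one could put 1 in each residue class and have no class reach 2.
The 32nd integer pushes some class to 2, so 31·1 + 1 = 32.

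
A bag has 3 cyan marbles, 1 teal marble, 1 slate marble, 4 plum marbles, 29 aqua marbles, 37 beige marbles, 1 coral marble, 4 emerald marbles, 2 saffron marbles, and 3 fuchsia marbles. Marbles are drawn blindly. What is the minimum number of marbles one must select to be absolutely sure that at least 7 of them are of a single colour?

Put each drawn marble into a box by colour. The largest draw with every box below 7 takes min(count, 6) from each colour; colours with fewer than 6 contribute all they have.
Σ min(cᵢ, 6) = 3 + 1 + 1 + 4 + 6 + 6 + 1 + 4 + 2 + 3 = 31.
Draw number 31 + 1 = 32 must push one box to 7.

32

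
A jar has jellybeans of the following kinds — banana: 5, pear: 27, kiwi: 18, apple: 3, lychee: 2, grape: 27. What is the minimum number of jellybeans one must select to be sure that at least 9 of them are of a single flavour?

An adversary could hand out at most 8 jellybeans per flavour (banana, apple, lychee run out sooner): 5 + 8 + 8 + 3 + 2 + 8 = 34 jellybeans and still no flavour has 9.
One more jellybean lands in a flavour already at 8, so 35 draws are enough and 34 are not.

35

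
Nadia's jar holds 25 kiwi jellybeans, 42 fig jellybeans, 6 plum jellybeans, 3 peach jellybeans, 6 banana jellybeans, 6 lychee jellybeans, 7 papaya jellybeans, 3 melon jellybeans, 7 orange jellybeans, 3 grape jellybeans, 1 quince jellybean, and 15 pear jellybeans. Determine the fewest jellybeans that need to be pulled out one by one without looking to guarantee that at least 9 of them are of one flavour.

67

Pigeonhole: the 12 flavours are the holes; the jellybeans drawn are the pigeons.
To avoid 9 of any one flavour, the worst case takes at most 8 of each flavour, or every jellybean of a flavour that has fewer than 8.
That gives 8 + 8 + 6 + 3 + 6 + 6 + 7 + 3 + 7 + 3 + 1 + 8 = 66 jellybeans with no flavour reaching 9.
The next jellybean forces some flavour to 9, so 66 + 1 = 67.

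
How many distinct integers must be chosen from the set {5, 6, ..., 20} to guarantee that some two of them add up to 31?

Two chosen integers sum to 31 exactly when both halves of some pair {x, 31−x} with 11 ≤ x ≤ 31−x ≤ 20 are chosen — 5 such pairs.
The remaining 6 elements (those with no distinct partner in range) can never complete a 31-sum, so the worst case takes all of them and one from each pair: 6 + 5 = 11.
By the pigeonhole principle, the 12th integer has to be the second member of some pair, so 11 + 1 = 12.

12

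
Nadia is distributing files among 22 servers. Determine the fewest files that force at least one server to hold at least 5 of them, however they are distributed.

89

With 88 files one could put exactly 4 in each of the 22 servers, and no server would reach 5.
One more file must land in a server that already has 4, giving it 5.
So 22 × 4 + 1 = 89 files are required.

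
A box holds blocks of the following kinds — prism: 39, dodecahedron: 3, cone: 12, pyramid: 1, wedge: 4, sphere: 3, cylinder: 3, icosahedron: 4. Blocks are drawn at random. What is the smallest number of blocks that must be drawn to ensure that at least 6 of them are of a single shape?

29

Pigeonhole: the 8 shapes are the holes; the blocks drawn are the pigeons.
To avoid 6 of any one shape, the worst case takes at most 5 of each shape, or every block of a shape that has fewer than 5.
That gives 5 + 3 + 5 + 1 + 4 + 3 + 3 + 4 = 28 blocks with no shape reaching 6.
The next block forces some shape to 6, so 28 + 1 = 29.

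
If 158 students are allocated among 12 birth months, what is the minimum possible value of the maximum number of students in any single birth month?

Pigeonhole: the 12 birth months are the holes and the 158 students are the pigeons.
If every birth month held at most 13 students, the total would be at most 12 × 13 = 156, which is less than 158.
So some birth month holds at least ⌈158/12⌉ = 14 students.

14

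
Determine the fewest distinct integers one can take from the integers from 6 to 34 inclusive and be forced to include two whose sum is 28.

A set avoiding the sum 28 can contain at most one of each pair {x, 28−x}, plus the 13 elements whose complement lies outside the range or equal to its own complement.
The integers 14, …, 34 (21 of them) are such a set: any two sum to at least 14+15 = 29 > 28.
By the pigeonhole principle, any 22nd integer completes one of the 8 pairs, so 22 choices force a sum of 28.

22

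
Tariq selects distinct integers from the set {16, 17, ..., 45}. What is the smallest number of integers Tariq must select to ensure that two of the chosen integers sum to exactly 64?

18

Two chosen integers sum to 64 exactly when both halves of some pair {x, 64−x} with 19 ≤ x ≤ 64−x ≤ 45 are chosen — 13 such pairs.
The remaining 4 elements (those with no distinct partner in range) can never complete a 64-sum, so the worst case takes all of them and one from each pair: 4 + 13 = 17.
The 18th integer has to be the second member of some pair, so 17 + 1 = 18.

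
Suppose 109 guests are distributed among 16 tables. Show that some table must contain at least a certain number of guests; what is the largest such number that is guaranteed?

The 16 tables are the holes and the 109 guests are the pigeons.
If every table held at most 6 guests, the total would be at most 16 × 6 = 96, which is less than 109.
So some table holds at least ⌈109/16⌉ = 7 guests.

7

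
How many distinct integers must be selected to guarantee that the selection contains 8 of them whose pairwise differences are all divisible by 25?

Integers whose pairwise differences are multiples of 25 are exactly those sharing a remainder mod 25. By pigeonhole, the 25 residue classes mod 25 are the pigeonholes.
With 175 integers one could put 7 in each residue class and have no class reach 8.
The 176th integer pushes some class to 8, so 25·7 + 1 = 176.

176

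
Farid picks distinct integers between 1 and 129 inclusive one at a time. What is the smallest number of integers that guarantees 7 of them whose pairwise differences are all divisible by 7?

43

Integers whose pairwise differences are multiples of 7 are exactly those sharing a remainder mod 7. By pigeonhole, the 7 residue classes mod 7 are the pigeonholes.
With 42 integers one could put 6 in each residue class and have no class reach 7.
The 43rd integer pushes some class to 7, so 7·6 + 1 = 43.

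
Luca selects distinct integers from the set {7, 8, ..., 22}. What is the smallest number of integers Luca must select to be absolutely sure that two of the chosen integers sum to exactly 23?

12

Group the elements by complementary pair {x, 23−x}: {7,16}, {8,15}, {9,14}, …, giving 5 two-element pairs and 6 integers whose partner 23−x falls outside [7,22].
Treating each of those 11 groups as a pigeonhole, one can pick one integer per group — 11 integers — with no two summing to 23.
The 12th integer lands in an occupied pair, forcing a sum of 23.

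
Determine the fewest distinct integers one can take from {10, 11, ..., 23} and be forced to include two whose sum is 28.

11

Two chosen integers sum to 28 exactly when both halves of some pair {x, 28−x} with 10 ≤ x ≤ 28−x ≤ 18 are chosen — 4 such pairs.
The remaining 6 elements (those with no distinct partner in range) can never complete a 28-sum, so the worst case takes all of them and one from each pair: 6 + 4 = 10.
The 11th integer has to be the second member of some pair, so 10 + 1 = 11.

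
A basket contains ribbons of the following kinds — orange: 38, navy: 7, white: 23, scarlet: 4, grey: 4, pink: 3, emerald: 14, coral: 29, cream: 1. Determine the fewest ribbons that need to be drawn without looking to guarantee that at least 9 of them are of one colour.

The 9 colours are the holes; the ribbons drawn are the pigeons.
To avoid 9 of any one colour, the worst case takes at most 8 of each colour, or every ribbon of a colour that has fewer than 8.
That gives 8 + 7 + 8 + 4 + 4 + 3 + 8 + 8 + 1 = 51 ribbons with no colour reaching 9.
The next ribbon forces some colour to 9, so 51 + 1 = 52.

52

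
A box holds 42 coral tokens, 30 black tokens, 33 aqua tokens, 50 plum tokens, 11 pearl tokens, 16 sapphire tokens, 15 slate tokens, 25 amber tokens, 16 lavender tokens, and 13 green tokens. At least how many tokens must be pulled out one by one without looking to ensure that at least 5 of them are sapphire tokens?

In the worst case for collecting sapphire tokens, every non-sapphire token comes out first.
There are 42 + 30 + 33 + 50 + 11 + 15 + 25 + 16 + 13 = 235 non-sapphire tokens altogether.
After those, each further token must be sapphire, so 235 + 5 = 240 draws guarantee 5 sapphire tokens.

240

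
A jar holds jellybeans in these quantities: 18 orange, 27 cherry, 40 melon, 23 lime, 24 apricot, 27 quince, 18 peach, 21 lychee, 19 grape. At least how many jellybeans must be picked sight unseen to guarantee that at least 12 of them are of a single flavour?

100

The 9 flavours are the holes; the jellybeans drawn are the pigeons.
To avoid 12 of any one flavour, the worst case takes at most 11 of each flavour.
That gives 11 + 11 + 11 + 11 + 11 + 11 + 11 + 11 + 11 = 99 jellybeans with no flavour reaching 12.
The next jellybean forces some flavour to 12, so 99 + 1 = 100.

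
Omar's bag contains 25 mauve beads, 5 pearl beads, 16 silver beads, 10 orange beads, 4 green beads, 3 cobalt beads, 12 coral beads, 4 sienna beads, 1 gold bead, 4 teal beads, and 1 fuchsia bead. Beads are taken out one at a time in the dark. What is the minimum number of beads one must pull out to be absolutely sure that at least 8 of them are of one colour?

Pigeonhole: put each drawn bead into a box by colour. The largest draw with every box below 8 takes min(count, 7) from each colour; colours with fewer than 7 contribute all they have.
Σ min(cᵢ, 7) = 7 + 5 + 7 + 7 + 4 + 3 + 7 + 4 + 1 + 4 + 1 = 50.
Draw number 50 + 1 = 51 must push one box to 8.

51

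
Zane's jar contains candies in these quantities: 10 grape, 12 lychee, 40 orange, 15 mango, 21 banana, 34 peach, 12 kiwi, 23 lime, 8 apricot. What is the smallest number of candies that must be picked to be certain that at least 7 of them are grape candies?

172

In the worst case for collecting grape candies, every non-grape candy comes out first.
There are 12 + 40 + 15 + 21 + 34 + 12 + 23 + 8 = 165 non-grape candies altogether.
After those, each further candy must be grape, so 165 + 7 = 172 draws guarantee 7 grape candies.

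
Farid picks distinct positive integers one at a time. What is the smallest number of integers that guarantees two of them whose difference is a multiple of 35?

Integers whose pairwise differences are multiples of 35 are exactly those sharing a remainder mod 35. The 35 residue classes mod 35 are the pigeonholes.
With 35 integers one could put 1 in each residue class and have no class reach 2.
The 36th integer pushes some class to 2, so 35·1 + 1 = 36.

36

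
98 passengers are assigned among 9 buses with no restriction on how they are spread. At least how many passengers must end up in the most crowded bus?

11

The 9 buses are the holes and the 98 passengers are the pigeons.
If every bus held at most 10 passengers, the total would be at most 9 × 10 = 90, which is less than 98.
So some bus holds at least ⌈98/9⌉ = 11 passengers.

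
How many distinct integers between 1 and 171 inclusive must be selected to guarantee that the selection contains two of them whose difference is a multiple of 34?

35

Integers whose pairwise differences are multiples of 34 are exactly those sharing a remainder mod 34. The 34 residue classes mod 34 are the pigeonholes.
With 34 integers one could put 1 in each residue class and have no class reach 2.
The 35th integer pushes some class to 2, so 34·1 + 1 = 35.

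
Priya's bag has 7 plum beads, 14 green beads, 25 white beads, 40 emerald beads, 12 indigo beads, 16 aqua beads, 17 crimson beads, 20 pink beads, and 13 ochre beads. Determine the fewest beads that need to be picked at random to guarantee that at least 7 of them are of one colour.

By pigeonhole, put each drawn bead into a box by colour. The largest draw with every box below 7 takes min(count, 6) from each colour.
Σ min(cᵢ, 6) = 6 + 6 + 6 + 6 + 6 + 6 + 6 + 6 + 6 = 54.
Draw number 54 + 1 = 55 must push one box to 7.

55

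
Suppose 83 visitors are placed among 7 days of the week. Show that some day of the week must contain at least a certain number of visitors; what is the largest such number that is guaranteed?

12

By pigeonhole, the 7 days of the week are the holes and the 83 visitors are the pigeons.
If every day of the week held at most 11 visitors, the total would be at most 7 × 11 = 77, which is less than 83.
So some day of the week holds at least ⌈83/7⌉ = 12 visitors.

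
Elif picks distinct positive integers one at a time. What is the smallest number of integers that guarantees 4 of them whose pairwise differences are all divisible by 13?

Integers whose pairwise differences are multiples of 13 are exactly those sharing a remainder mod 13. The 13 residue classes mod 13 are the pigeonholes.
With 39 integers one could put 3 in each residue class and have no class reach 4.
The 40th integer pushes some class to 4, so 13·3 + 1 = 40.

40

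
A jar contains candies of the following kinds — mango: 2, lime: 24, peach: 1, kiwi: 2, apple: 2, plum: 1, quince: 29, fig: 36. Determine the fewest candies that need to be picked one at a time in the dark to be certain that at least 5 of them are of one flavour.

By the pigeonhole principle, put each drawn candy into a box by flavour. The largest draw with every box below 5 takes min(count, 4) from each flavour; flavours with fewer than 4 contribute all they have.
Σ min(cᵢ, 4) = 2 + 4 + 1 + 2 + 2 + 1 + 4 + 4 = 20.
Draw number 20 + 1 = 21 must push one box to 5.

21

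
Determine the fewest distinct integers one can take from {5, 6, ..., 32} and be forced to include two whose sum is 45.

19

Group the elements by complementary pair {x, 45−x}: {13,32}, {14,31}, {15,30}, …, giving 10 two-element pairs and 8 integers whose partner 45−x falls outside [5,32].
By the pigeonhole principle, treating each of those 18 groups as a pigeonhole, one can pick one integer per group — 18 integers — with no two summing to 45.
The 19th integer lands in an occupied pair, forcing a sum of 45.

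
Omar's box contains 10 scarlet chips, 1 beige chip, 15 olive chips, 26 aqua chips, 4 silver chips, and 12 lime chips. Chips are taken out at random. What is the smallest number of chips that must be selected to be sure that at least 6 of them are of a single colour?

The 6 colours are the holes; the chips drawn are the pigeons.
To avoid 6 of any one colour, the worst case takes at most 5 of each colour, or every chip of a colour that has fewer than 5.
That gives 5 + 1 + 5 + 5 + 4 + 5 = 25 chips with no colour reaching 6.
The next chip forces some colour to 6, so 25 + 1 = 26.

26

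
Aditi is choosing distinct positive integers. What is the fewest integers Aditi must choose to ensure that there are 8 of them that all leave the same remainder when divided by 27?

190

The 27 residue classes mod 27 are the pigeonholes.
With 189 integers one could put 7 in each residue class and have no class reach 8.
The 190th integer pushes some class to 8, so 27·7 + 1 = 190.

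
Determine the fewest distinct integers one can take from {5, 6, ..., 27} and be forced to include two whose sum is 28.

15

A set avoiding the sum 28 can contain at most one of each pair {x, 28−x}, plus the 5 elements whose complement lies outside the range or equal to its own complement.
The integers 14, …, 27 (14 of them) are such a set: any two sum to at least 14+15 = 29 > 28.
Any 15th integer completes one of the 9 pairs, so 15 choices force a sum of 28.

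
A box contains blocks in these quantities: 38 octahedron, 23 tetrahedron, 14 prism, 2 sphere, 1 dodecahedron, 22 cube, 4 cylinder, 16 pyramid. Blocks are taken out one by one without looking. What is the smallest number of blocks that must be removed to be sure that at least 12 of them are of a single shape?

63

An adversary could hand out at most 11 blocks per shape (sphere, dodecahedron, cylinder run out sooner): 11 + 11 + 11 + 2 + 1 + 11 + 4 + 11 = 62 blocks and still no shape has 12.
By pigeonhole, one more block lands in a shape already at 11, so 63 draws are enough and 62 are not.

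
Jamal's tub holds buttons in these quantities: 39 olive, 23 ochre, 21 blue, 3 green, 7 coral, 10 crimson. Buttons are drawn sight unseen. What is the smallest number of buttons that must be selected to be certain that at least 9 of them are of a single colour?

Put each drawn button into a box by colour. The largest draw with every box below 9 takes min(count, 8) from each colour; colours with fewer than 8 contribute all they have.
Σ min(cᵢ, 8) = 8 + 8 + 8 + 3 + 7 + 8 = 42.
Draw number 42 + 1 = 43 must push one box to 9.

43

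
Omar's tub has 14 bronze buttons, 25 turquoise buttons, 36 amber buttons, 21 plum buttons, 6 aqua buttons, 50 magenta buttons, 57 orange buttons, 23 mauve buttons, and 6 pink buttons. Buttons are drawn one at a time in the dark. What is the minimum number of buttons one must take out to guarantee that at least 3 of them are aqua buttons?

235

In the worst case for collecting aqua buttons, every non-aqua button comes out first.
There are 14 + 25 + 36 + 21 + 50 + 57 + 23 + 6 = 232 non-aqua buttons altogether.
After those, each further button must be aqua, so 232 + 3 = 235 draws guarantee 3 aqua buttons.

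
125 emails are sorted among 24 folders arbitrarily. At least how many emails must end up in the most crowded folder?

6

By pigeonhole, the 24 folders are the holes and the 125 emails are the pigeons.
If every folder held at most 5 emails, the total would be at most 24 × 5 = 120, which is less than 125.
So some folder holds at least ⌈125/24⌉ = 6 emails.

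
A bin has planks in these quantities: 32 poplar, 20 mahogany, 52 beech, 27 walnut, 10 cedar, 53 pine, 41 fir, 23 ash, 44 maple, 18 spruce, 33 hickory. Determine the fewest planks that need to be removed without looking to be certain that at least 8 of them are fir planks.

In the worst case for collecting fir planks, every non-fir plank comes out first.
There are 32 + 20 + 52 + 27 + 10 + 53 + 23 + 44 + 18 + 33 = 312 non-fir planks altogether.
After those, each further plank must be fir, so 312 + 8 = 320 draws guarantee 8 fir planks.

320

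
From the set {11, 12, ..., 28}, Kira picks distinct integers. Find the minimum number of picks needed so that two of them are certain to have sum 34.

Group the elements by complementary pair {x, 34−x}: {11,23}, {12,22}, {13,21}, …, giving 6 two-element pairs, the single value 17 (it cannot pair with itself since the integers are distinct), and 5 integers whose partner 34−x falls outside [11,28].
By pigeonhole, treating each of those 12 groups as a pigeonhole, one can pick one integer per group — 12 integers — with no two summing to 34.
The 13th integer lands in an occupied pair, forcing a sum of 34.

13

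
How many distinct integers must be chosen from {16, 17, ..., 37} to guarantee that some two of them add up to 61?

16

Group the elements by complementary pair {x, 61−x}: {24,37}, {25,36}, {26,35}, …, giving 7 two-element pairs and 8 integers whose partner 61−x falls outside [16,37].
Pigeonhole: treating each of those 15 groups as a pigeonhole, one can pick one integer per group — 15 integers — with no two summing to 61.
The 16th integer lands in an occupied pair, forcing a sum of 61.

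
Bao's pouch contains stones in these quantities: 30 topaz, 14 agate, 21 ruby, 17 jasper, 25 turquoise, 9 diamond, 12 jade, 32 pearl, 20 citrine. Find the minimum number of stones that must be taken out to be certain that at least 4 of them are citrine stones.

In the worst case for collecting citrine stones, every non-citrine stone comes out first.
There are 30 + 14 + 21 + 17 + 25 + 9 + 12 + 32 = 160 non-citrine stones altogether.
After those, each further stone must be citrine, so 160 + 4 = 164 draws guarantee 4 citrine stones.

164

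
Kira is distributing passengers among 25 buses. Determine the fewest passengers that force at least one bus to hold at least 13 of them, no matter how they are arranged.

301

With 300 passengers one could put exactly 12 in each of the 25 buses, and no bus would reach 13.
One more passenger must land in a bus that already has 12, giving it 13.
So 25 × 12 + 1 = 301 passengers are required.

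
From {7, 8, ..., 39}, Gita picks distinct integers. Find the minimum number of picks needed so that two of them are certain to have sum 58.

A set avoiding the sum 58 can contain at most one of each pair {x, 58−x}, plus the 13 elements whose complement lies outside the range or equal to its own complement.
The integers 7, …, 29 (23 of them) are such a set: any two sum to at least 7+8 = 15 and at most 28+29 = 57 < 58.
By pigeonhole, any 24th integer completes one of the 10 pairs, so 24 choices force a sum of 58.

24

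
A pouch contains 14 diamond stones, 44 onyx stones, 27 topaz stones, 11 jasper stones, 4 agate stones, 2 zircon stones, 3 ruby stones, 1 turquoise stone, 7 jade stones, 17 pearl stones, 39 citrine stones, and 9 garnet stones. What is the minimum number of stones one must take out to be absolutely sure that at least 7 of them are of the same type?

59

By the pigeonhole principle, put each drawn stone into a box by type. The largest draw with every box below 7 takes min(count, 6) from each type; types with fewer than 6 contribute all they have.
Σ min(cᵢ, 6) = 6 + 6 + 6 + 6 + 4 + 2 + 3 + 1 + 6 + 6 + 6 + 6 = 58.
Draw number 58 + 1 = 59 must push one box to 7.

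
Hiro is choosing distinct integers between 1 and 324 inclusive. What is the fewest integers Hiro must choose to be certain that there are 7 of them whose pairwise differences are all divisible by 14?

Integers whose pairwise differences are multiples of 14 are exactly those sharing a remainder mod 14. By the pigeonhole principle, the 14 residue classes mod 14 are the pigeonholes.
With 84 integers one could put 6 in each residue class and have no class reach 7.
The 85th integer pushes some class to 7, so 14·6 + 1 = 85.

85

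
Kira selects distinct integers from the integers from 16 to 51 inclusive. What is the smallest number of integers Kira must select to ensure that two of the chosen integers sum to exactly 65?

20

A set avoiding the sum 65 can contain at most one of each pair {x, 65−x}, plus the 2 elements whose complement lies outside the range.
The integers 33, …, 51 (19 of them) are such a set: any two sum to at least 33+34 = 67 > 65.
Any 20th integer completes one of the 17 pairs, so 20 choices force a sum of 65.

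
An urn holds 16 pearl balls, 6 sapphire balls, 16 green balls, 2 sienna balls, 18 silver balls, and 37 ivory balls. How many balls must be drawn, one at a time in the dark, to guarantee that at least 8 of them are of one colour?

37

Put each drawn ball into a box by colour. The largest draw with every box below 8 takes min(count, 7) from each colour; colours with fewer than 7 contribute all they have.
Σ min(cᵢ, 7) = 7 + 6 + 7 + 2 + 7 + 7 = 36.
Draw number 36 + 1 = 37 must push one box to 8.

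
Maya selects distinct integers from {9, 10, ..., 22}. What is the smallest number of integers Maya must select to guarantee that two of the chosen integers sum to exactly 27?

Two chosen integers sum to 27 exactly when both halves of some pair {x, 27−x} with 9 ≤ x ≤ 27−x ≤ 18 are chosen — 5 such pairs.
The remaining 4 elements (those with no distinct partner in range) can never complete a 27-sum, so the worst case takes all of them and one from each pair: 4 + 5 = 9.
Pigeonhole: the 10th integer has to be the second member of some pair, so 9 + 1 = 10.

10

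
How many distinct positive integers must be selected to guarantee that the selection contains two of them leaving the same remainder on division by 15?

16

The 15 residue classes mod 15 are the pigeonholes.
With 15 integers one could put 1 in each residue class and have no class reach 2.
The 16th integer pushes some class to 2, so 15·1 + 1 = 16.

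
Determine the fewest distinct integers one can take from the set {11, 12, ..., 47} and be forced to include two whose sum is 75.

28

A set avoiding the sum 75 can contain at most one of each pair {x, 75−x}, plus the 17 elements whose complement lies outside the range.
The integers 11, …, 37 (27 of them) are such a set: any two sum to at least 11+12 = 23 and at most 36+37 = 73 < 75.
Pigeonhole: any 28th integer completes one of the 10 pairs, so 28 choices force a sum of 75.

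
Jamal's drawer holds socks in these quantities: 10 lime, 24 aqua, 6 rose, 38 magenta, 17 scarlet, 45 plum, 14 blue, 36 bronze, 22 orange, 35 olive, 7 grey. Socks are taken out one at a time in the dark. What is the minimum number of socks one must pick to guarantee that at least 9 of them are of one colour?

86

By the pigeonhole principle, the 11 colours are the holes; the socks drawn are the pigeons.
To avoid 9 of any one colour, the worst case takes at most 8 of each colour, or every sock of a colour that has fewer than 8.
That gives 8 + 8 + 6 + 8 + 8 + 8 + 8 + 8 + 8 + 8 + 7 = 85 socks with no colour reaching 9.
The next sock forces some colour to 9, so 85 + 1 = 86.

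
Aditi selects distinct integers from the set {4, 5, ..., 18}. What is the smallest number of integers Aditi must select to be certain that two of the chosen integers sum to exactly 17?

Group the elements by complementary pair {x, 17−x}: {4,13}, {5,12}, {6,11}, …, giving 5 two-element pairs and 5 integers whose partner 17−x falls outside [4,18].
Treating each of those 10 groups as a pigeonhole, one can pick one integer per group — 10 integers — with no two summing to 17.
The 11th integer lands in an occupied pair, forcing a sum of 17.

11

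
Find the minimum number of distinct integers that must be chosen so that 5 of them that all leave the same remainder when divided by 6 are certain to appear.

25

By the pigeonhole principle, the 6 residue classes mod 6 are the pigeonholes.
With 24 integers one could put 4 in each residue class and have no class reach 5.
The 25th integer pushes some class to 5, so 6·4 + 1 = 25.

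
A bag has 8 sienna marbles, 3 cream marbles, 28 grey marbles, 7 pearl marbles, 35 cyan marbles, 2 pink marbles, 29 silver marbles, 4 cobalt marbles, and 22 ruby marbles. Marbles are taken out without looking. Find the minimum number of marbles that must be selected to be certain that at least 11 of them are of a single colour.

65

Pigeonhole: the 9 colours are the holes; the marbles drawn are the pigeons.
To avoid 11 of any one colour, the worst case takes at most 10 of each colour, or every marble of a colour that has fewer than 10.
That gives 8 + 3 + 10 + 7 + 10 + 2 + 10 + 4 + 10 = 64 marbles with no colour reaching 11.
The next marble forces some colour to 11, so 64 + 1 = 65.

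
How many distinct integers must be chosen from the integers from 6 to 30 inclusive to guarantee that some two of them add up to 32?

16

Group the elements by complementary pair {x, 32−x}: {6,26}, {7,25}, {8,24}, …, giving 10 two-element pairs, the single value 16 (it cannot pair with itself since the integers are distinct), and 4 integers whose partner 32−x falls outside [6,30].
Treating each of those 15 groups as a pigeonhole, one can pick one integer per group — 15 integers — with no two summing to 32.
The 16th integer lands in an occupied pair, forcing a sum of 32.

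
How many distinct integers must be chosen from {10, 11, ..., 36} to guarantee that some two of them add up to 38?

19

Two chosen integers sum to 38 exactly when both halves of some pair {x, 38−x} with 10 ≤ x ≤ 38−x ≤ 28 are chosen — 9 such pairs.
The remaining 9 elements (those with no distinct partner in range) can never complete a 38-sum, so the worst case takes all of them and one from each pair: 9 + 9 = 18.
The 19th integer has to be the second member of some pair, so 18 + 1 = 19.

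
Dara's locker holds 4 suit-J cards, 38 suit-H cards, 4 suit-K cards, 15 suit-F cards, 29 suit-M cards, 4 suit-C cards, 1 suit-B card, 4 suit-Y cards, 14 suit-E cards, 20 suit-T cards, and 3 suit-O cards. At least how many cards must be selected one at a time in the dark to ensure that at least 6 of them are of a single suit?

An adversary could hand out at most 5 cards per suit (6 suits run out sooner): 4 + 5 + 4 + 5 + 5 + 4 + 1 + 4 + 5 + 5 + 3 = 45 cards and still no suit has 6.
One more card lands in a suit already at 5, so 46 draws are enough and 45 are not.

46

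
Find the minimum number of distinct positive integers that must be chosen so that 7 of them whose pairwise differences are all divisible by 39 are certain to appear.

Integers whose pairwise differences are multiples of 39 are exactly those sharing a remainder mod 39. By pigeonhole, the 39 residue classes mod 39 are the pigeonholes.
With 234 integers one could put 6 in each residue class and have no class reach 7.
The 235th integer pushes some class to 7, so 39·6 + 1 = 235.

235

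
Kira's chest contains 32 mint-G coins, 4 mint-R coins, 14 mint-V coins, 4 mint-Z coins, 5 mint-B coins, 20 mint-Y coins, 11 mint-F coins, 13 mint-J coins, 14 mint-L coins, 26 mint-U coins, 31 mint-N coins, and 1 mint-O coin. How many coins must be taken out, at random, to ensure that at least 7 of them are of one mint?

63

An adversary could hand out at most 6 coins per mint (4 mints run out sooner): 6 + 4 + 6 + 4 + 5 + 6 + 6 + 6 + 6 + 6 + 6 + 1 = 62 coins and still no mint has 7.
One more coin lands in a mint already at 6, so 63 draws are enough and 62 are not.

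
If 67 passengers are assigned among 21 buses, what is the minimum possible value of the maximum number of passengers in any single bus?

By the pigeonhole principle, the 21 buses are the holes and the 67 passengers are the pigeons.
If every bus held at most 3 passengers, the total would be at most 21 × 3 = 63, which is less than 67.
So some bus holds at least ⌈67/21⌉ = 4 passengers.

4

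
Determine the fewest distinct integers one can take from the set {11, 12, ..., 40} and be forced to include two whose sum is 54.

Two chosen integers sum to 54 exactly when both halves of some pair {x, 54−x} with 14 ≤ x ≤ 54−x ≤ 40 are chosen — 13 such pairs.
The remaining 4 elements (those with no distinct partner in range) can never complete a 54-sum, so the worst case takes all of them and one from each pair: 4 + 13 = 17.
By pigeonhole, the 18th integer has to be the second member of some pair, so 17 + 1 = 18.

18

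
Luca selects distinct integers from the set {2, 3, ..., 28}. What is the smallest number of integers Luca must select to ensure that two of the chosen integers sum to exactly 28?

16

A set avoiding the sum 28 can contain at most one of each pair {x, 28−x}, plus the 3 elements whose complement lies outside the range or equal to its own complement.
The integers 14, …, 28 (15 of them) are such a set: any two sum to at least 14+15 = 29 > 28.
By pigeonhole, any 16th integer completes one of the 12 pairs, so 16 choices force a sum of 28.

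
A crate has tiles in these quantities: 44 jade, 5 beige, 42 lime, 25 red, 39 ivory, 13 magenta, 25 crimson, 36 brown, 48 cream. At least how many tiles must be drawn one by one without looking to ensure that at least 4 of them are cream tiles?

In the worst case for collecting cream tiles, every non-cream tile comes out first.
There are 44 + 5 + 42 + 25 + 39 + 13 + 25 + 36 = 229 non-cream tiles altogether.
After those, each further tile must be cream, so 229 + 4 = 233 draws guarantee 4 cream tiles.

233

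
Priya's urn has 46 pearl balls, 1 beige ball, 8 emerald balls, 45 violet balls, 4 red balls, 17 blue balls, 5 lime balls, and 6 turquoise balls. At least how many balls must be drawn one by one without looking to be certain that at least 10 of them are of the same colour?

52

By pigeonhole, the 8 colours are the holes; the balls drawn are the pigeons.
To avoid 10 of any one colour, the worst case takes at most 9 of each colour, or every ball of a colour that has fewer than 9.
That gives 9 + 1 + 8 + 9 + 4 + 9 + 5 + 6 = 51 balls with no colour reaching 10.
The next ball forces some colour to 10, so 51 + 1 = 52.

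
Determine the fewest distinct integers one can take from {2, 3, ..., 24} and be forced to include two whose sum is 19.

A set avoiding the sum 19 can contain at most one of each pair {x, 19−x}, plus the 7 elements whose complement lies outside the range.
The integers 10, …, 24 (15 of them) are such a set: any two sum to at least 10+11 = 21 > 19.
Pigeonhole: any 16th integer completes one of the 8 pairs, so 16 choices force a sum of 19.

16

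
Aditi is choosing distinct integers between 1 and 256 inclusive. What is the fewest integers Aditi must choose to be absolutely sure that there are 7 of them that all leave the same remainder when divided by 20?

The 20 residue classes mod 20 are the pigeonholes.
With 120 integers one could put 6 in each residue class and have no class reach 7.
The 121st integer pushes some class to 7, so 20·6 + 1 = 121.

121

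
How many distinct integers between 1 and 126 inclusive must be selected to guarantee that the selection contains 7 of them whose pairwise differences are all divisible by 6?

Integers whose pairwise differences are multiples of 6 are exactly those sharing a remainder mod 6. Pigeonhole: the 6 residue classes mod 6 are the pigeonholes.
With 36 integers one could put 6 in each residue class and have no class reach 7.
The 37th integer pushes some class to 7, so 6·6 + 1 = 37.

37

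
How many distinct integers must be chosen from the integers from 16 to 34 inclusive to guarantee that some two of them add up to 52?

12

Two chosen integers sum to 52 exactly when both halves of some pair {x, 52−x} with 18 ≤ x ≤ 52−x ≤ 34 are chosen — 8 such pairs.
The remaining 3 elements (those with no distinct partner in range) can never complete a 52-sum, so the worst case takes all of them and one from each pair: 3 + 8 = 11.
Pigeonhole: the 12th integer has to be the second member of some pair, so 11 + 1 = 12.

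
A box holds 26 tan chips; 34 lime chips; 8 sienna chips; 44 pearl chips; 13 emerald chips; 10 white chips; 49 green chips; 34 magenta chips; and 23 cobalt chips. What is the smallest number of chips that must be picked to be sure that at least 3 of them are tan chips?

218

In the worst case for collecting tan chips, every non-tan chip comes out first.
There are 34 + 8 + 44 + 13 + 10 + 49 + 34 + 23 = 215 non-tan chips altogether.
After those, each further chip must be tan, so 215 + 3 = 218 draws guarantee 3 tan chips.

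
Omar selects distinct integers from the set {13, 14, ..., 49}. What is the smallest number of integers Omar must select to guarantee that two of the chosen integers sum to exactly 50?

A set avoiding the sum 50 can contain at most one of each pair {x, 50−x}, plus the 13 elements whose complement lies outside the range or equal to its own complement.
The integers 25, …, 49 (25 of them) are such a set: any two sum to at least 25+26 = 51 > 50.
Any 26th integer completes one of the 12 pairs, so 26 choices force a sum of 50.

26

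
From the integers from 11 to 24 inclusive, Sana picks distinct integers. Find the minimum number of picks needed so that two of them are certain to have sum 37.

Group the elements by complementary pair {x, 37−x}: {13,24}, {14,23}, {15,22}, …, giving 6 two-element pairs and 2 integers whose partner 37−x falls outside [11,24].
Treating each of those 8 groups as a pigeonhole, one can pick one integer per group — 8 integers — with no two summing to 37.
The 9th integer lands in an occupied pair, forcing a sum of 37.

9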